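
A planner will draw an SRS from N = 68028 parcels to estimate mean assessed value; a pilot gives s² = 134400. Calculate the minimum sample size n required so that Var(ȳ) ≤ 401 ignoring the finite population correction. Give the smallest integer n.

336

Without fpc, n₀ = s²/D = 134400/401 = 335.1621.
Rounding up, n = 336.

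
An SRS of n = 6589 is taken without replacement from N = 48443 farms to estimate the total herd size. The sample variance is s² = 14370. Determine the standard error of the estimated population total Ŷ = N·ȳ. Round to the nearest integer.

Var(Ŷ) = N²·Var(ȳ) = N²·(1 − n/N)·s²/n.
f = 6589/48443 = 0.13601552; Var(ȳ) = 0.86398448·14370/6589 = 1.8842703.
Var(Ŷ) = 48443² · 1.8842703 = 4.4218628 × 10^9.
SE(Ŷ) = √(4.4218628 × 10^9) = 66497.

66497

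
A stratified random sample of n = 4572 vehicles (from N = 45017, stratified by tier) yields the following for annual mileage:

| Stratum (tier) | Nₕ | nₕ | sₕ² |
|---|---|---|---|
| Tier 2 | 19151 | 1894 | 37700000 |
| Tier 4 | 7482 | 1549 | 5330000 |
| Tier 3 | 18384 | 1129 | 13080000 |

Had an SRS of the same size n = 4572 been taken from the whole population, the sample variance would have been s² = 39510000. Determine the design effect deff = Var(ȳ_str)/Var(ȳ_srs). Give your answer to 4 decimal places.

0.6614

Var(ȳ_str) = Σ Wₕ²(1−fₕ)sₕ²/nₕ with Wₕ = Nₕ/45017:
  Tier 2: (19151/45017)²·(1−1894/19151)·37700000/1894 = 3246.1234
  Tier 4: (7482/45017)²·(1−1549/7482)·5330000/1549 = 75.372817
  Tier 3: (18384/45017)²·(1−1129/18384)·13080000/1129 = 1813.4921
  → Var(ȳ_str) = 5134.9883.
Var(ȳ_srs) = (1 − 4572/45017)·39510000/4572 = 7764.0638.
deff = 5134.9883 / 7764.0638 = 0.6614.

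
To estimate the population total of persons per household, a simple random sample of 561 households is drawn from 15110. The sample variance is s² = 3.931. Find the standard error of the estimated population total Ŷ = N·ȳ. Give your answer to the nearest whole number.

Var(Ŷ) = N²·Var(ȳ) = N²·(1 − n/N)·s²/n.
f = 561/15110 = 0.03712773; Var(ȳ) = 0.96287227·3.931/561 = 0.0067469713.
Var(Ŷ) = 15110² · 0.0067469713 = 1.5404152 × 10^6.
SE(Ŷ) = √(1.5404152 × 10^6) = 1241.

1241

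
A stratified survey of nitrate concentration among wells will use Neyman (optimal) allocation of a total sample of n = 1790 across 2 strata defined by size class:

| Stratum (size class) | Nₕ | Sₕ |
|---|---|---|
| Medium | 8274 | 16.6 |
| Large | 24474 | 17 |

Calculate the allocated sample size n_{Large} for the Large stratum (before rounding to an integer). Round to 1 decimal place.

1345.7

Neyman allocation: nₕ = n·NₕSₕ / Σⱼ NⱼSⱼ.
Σ NⱼSⱼ = 8274·16.6 + 24474·17 = 553406.4.
n_{Large} = 1790·24474·17 / 553406.4 = 1345.7.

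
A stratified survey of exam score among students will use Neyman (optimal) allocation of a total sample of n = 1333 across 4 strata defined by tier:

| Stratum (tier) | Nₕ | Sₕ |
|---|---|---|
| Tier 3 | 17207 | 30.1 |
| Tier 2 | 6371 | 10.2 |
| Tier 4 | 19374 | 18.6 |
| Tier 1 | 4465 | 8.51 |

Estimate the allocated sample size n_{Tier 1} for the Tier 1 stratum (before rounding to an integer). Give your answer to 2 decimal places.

Neyman allocation: nₕ = n·NₕSₕ / Σⱼ NⱼSⱼ.
Σ NⱼSⱼ = 17207·30.1 + 6371·10.2 + 19374·18.6 + 4465·8.51 = 981268.45.
n_{Tier 1} = 1333·4465·8.51 / 981268.45 = 51.62.

51.62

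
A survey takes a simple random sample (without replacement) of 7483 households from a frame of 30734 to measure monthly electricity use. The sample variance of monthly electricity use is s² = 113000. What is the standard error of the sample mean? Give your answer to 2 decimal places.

3.38

Under SRS without replacement, Var(ȳ) = (1 − f)·s²/n with f = n/N = 7483/30734 = 0.24347628.
Var(ȳ) = (1 − 0.24347628)·113000/7483 = 0.75652372·15.100895 = 11.424186.
SE(ȳ) = √(11.424186) = 3.38.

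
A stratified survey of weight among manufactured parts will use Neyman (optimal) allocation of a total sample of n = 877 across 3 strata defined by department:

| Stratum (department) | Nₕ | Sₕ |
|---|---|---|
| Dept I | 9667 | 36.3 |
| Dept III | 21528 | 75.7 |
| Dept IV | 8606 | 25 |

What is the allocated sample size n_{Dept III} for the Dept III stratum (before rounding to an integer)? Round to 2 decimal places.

Neyman allocation: nₕ = n·NₕSₕ / Σⱼ NⱼSⱼ.
Σ NⱼSⱼ = 9667·36.3 + 21528·75.7 + 8606·25 = 2.1957317 × 10^6.
n_{Dept III} = 877·21528·75.7 / (2.1957317 × 10^6) = 650.91.

650.91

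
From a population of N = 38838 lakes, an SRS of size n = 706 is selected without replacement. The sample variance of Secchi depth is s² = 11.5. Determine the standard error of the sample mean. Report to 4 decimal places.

Under SRS without replacement, Var(ȳ) = (1 − f)·s²/n with f = n/N = 706/38838 = 0.01817807.
Var(ȳ) = (1 − 0.01817807)·11.5/706 = 0.98182193·0.016288952 = 0.01599285.
SE(ȳ) = √(0.01599285) = 0.1265.

0.1265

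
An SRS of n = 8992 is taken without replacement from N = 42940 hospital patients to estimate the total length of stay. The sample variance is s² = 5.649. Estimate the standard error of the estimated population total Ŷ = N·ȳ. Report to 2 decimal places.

Var(Ŷ) = N²·Var(ȳ) = N²·(1 − n/N)·s²/n.
f = 8992/42940 = 0.20940848; Var(ȳ) = 0.79059152·5.649/8992 = 4.9666943 × 10^-4.
Var(Ŷ) = 42940² · (4.9666943 × 10^-4) = 915780.75.
SE(Ŷ) = √(915780.75) = 956.96.

956.96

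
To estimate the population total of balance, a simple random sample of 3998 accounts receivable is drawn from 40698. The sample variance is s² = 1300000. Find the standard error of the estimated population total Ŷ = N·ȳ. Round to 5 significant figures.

696900

Var(Ŷ) = N²·Var(ȳ) = N²·(1 − n/N)·s²/n.
f = 3998/40698 = 0.09823579; Var(ȳ) = 0.90176421·1300000/3998 = 293.21998.
Var(Ŷ) = 40698² · 293.21998 = 4.8566823 × 10^11.
SE(Ŷ) = √(4.8566823 × 10^11) = 696900.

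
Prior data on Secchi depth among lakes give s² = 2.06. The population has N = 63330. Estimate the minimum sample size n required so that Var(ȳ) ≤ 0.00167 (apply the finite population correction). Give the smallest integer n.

Without fpc, n₀ = s²/D = 2.06/0.00167 = 1233.5329.
With fpc, (1 − n/N)·s²/n ≤ D requires n ≥ n₀/(1 + n₀/N) = 1233.5329/(1 + 1233.5329/63330) = 1209.9654.
Rounding up, n = 1210.

1210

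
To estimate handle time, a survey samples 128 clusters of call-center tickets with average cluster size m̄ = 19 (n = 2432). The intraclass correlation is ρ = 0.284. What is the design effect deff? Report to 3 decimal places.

6.112

deff = 1 + (19 − 1)·0.284 = 1 + 5.112 = 6.112.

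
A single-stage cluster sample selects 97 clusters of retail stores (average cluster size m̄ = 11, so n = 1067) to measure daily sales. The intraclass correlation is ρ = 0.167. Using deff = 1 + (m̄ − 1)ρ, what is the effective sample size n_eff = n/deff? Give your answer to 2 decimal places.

deff = 1 + (11 − 1)·0.167 = 1 + 1.67 = 2.67.
n_eff = 1067 / 2.67 = 399.63.

399.63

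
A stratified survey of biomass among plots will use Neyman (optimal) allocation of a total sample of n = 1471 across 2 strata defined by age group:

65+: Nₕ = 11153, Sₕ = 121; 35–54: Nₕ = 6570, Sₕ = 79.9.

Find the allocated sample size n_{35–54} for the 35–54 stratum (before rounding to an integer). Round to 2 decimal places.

Neyman allocation: nₕ = n·NₕSₕ / Σⱼ NⱼSⱼ.
Σ NⱼSⱼ = 11153·121 + 6570·79.9 = 1.874456 × 10^6.
n_{35–54} = 1471·6570·79.9 / (1.874456 × 10^6) = 411.95.

411.95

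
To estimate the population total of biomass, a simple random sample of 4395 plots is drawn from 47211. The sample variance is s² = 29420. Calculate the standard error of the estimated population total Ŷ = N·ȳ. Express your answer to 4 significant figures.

Var(Ŷ) = N²·Var(ȳ) = N²·(1 − n/N)·s²/n.
f = 4395/47211 = 0.09309271; Var(ȳ) = 0.90690729·29420/4395 = 6.0708106.
Var(Ŷ) = 47211² · 6.0708106 = 1.3531099 × 10^10.
SE(Ŷ) = √(1.3531099 × 10^10) = 116300.

116300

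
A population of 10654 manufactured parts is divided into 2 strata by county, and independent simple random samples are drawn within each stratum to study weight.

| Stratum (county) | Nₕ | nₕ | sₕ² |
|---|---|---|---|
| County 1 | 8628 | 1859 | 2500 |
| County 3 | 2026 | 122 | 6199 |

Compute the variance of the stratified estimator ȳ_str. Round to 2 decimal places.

2.42

Var(ȳ_str) = Σₕ Wₕ²(1 − fₕ)sₕ²/nₕ with Wₕ = Nₕ/N, N = 10654.
County 1: Wₕ = 0.80983668; term = 0.80983668²·(1 − 0.21546129)·2500/1859 = 0.69194231.
County 3: Wₕ = 0.19016332; term = 0.19016332²·(1 − 0.06021718)·6199/122 = 1.726803.
Sum = 2.4187453.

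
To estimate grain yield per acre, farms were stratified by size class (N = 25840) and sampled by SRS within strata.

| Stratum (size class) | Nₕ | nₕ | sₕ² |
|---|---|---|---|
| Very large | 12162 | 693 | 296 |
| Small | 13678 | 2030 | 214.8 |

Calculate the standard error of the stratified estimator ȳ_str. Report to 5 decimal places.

0.33834

Var(ȳ_str) = Σₕ Wₕ²(1 − fₕ)sₕ²/nₕ with Wₕ = Nₕ/N, N = 25840.
Very large: Wₕ = 0.47066563; term = 0.47066563²·(1 − 0.05698076)·296/693 = 0.089228586.
Small: Wₕ = 0.52933437; term = 0.52933437²·(1 − 0.14841351)·214.8/2030 = 0.025248012.
Sum = 0.1144766.
SE = √(0.1144766) = 0.33834.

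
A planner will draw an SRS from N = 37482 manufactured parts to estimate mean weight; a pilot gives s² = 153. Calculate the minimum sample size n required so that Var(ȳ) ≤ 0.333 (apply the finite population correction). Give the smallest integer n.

454

Without fpc, n₀ = s²/D = 153/0.333 = 459.4595.
With fpc, (1 − n/N)·s²/n ≤ D requires n ≥ n₀/(1 + n₀/N) = 459.4595/(1 + 459.4595/37482) = 453.8956.
Rounding up, n = 454.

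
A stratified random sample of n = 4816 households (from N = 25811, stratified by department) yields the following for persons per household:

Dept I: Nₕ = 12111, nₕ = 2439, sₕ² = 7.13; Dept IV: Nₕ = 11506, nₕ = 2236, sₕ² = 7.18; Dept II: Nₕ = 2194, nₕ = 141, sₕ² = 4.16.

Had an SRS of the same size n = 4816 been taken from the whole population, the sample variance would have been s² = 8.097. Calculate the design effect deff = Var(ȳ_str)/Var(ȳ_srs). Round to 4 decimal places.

0.8976

Var(ȳ_str) = Σ Wₕ²(1−fₕ)sₕ²/nₕ with Wₕ = Nₕ/25811:
  Dept I: (12111/25811)²·(1−2439/12111)·7.13/2439 = 5.1400147 × 10^-4
  Dept IV: (11506/25811)²·(1−2236/11506)·7.18/2236 = 5.1409939 × 10^-4
  Dept II: (2194/25811)²·(1−141/2194)·4.16/141 = 1.9947576 × 10^-4
  → Var(ȳ_str) = 0.0012275766.
Var(ȳ_srs) = (1 − 4816/25811)·8.097/4816 = 0.0013675673.
deff = 0.0012275766 / 0.0013675673 = 0.8976.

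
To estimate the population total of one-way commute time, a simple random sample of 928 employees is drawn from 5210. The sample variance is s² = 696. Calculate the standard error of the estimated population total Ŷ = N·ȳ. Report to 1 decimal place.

Var(Ŷ) = N²·Var(ȳ) = N²·(1 − n/N)·s²/n.
f = 928/5210 = 0.17811900; Var(ȳ) = 0.82188100·696/928 = 0.61641075.
Var(Ŷ) = 5210² · 0.61641075 = 1.6731915 × 10^7.
SE(Ŷ) = √(1.6731915 × 10^7) = 4090.5.

4090.5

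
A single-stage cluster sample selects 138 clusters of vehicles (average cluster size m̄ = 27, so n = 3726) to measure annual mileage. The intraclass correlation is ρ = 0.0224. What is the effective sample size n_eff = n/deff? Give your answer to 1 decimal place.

2354.7

deff = 1 + (27 − 1)·0.0224 = 1 + 0.5824 = 1.5824.
n_eff = 3726 / 1.5824 = 2354.7.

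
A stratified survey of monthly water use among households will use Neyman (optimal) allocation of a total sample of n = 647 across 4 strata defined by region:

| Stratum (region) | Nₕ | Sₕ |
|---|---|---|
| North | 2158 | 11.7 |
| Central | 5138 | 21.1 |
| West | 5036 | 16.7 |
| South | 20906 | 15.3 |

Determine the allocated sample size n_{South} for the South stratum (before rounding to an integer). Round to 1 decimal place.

Neyman allocation: nₕ = n·NₕSₕ / Σⱼ NⱼSⱼ.
Σ NⱼSⱼ = 2158·11.7 + 5138·21.1 + 5036·16.7 + 20906·15.3 = 537623.4.
n_{South} = 647·20906·15.3 / 537623.4 = 384.9.

384.9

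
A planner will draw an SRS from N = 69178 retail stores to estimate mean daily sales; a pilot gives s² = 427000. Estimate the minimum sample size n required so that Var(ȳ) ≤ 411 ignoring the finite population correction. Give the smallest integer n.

Without fpc, n₀ = s²/D = 427000/411 = 1038.9294.
Rounding up, n = 1039.

1039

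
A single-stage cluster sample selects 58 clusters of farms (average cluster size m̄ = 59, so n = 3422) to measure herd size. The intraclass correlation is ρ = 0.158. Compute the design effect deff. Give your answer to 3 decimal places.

deff = 1 + (59 − 1)·0.158 = 1 + 9.164 = 10.164.

10.164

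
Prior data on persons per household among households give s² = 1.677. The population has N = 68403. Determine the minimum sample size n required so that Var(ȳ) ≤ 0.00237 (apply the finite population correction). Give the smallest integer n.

701

Without fpc, n₀ = s²/D = 1.677/0.00237 = 707.5949.
With fpc, (1 − n/N)·s²/n ≤ D requires n ≥ n₀/(1 + n₀/N) = 707.5949/(1 + 707.5949/68403) = 700.3501.
Rounding up, n = 701.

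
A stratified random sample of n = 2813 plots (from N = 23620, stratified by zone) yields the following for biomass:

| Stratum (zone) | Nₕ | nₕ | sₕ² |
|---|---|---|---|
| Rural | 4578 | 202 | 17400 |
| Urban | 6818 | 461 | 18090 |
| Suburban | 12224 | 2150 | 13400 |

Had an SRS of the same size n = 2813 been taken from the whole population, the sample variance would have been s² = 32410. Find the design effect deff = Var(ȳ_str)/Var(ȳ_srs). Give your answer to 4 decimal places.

Var(ȳ_str) = Σ Wₕ²(1−fₕ)sₕ²/nₕ with Wₕ = Nₕ/23620:
  Rural: (4578/23620)²·(1−202/4578)·17400/202 = 3.0930803
  Urban: (6818/23620)²·(1−461/6818)·18090/461 = 3.0485061
  Suburban: (12224/23620)²·(1−2150/12224)·13400/2150 = 1.375694
  → Var(ȳ_str) = 7.5172804.
Var(ȳ_srs) = (1 − 2813/23620)·32410/2813 = 10.149365.
deff = 7.5172804 / 10.149365 = 0.7407.

0.7407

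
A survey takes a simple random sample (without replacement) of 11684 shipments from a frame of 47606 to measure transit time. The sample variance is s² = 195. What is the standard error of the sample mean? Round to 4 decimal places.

0.1122

Under SRS without replacement, Var(ȳ) = (1 − f)·s²/n with f = n/N = 11684/47606 = 0.24543125.
Var(ȳ) = (1 − 0.24543125)·195/11684 = 0.75456875·0.01668949 = 0.012593368.
SE(ȳ) = √(0.012593368) = 0.1122.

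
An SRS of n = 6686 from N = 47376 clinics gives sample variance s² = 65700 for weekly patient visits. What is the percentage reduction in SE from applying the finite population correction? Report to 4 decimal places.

7.3246

f = n/N = 6686/47376 = 0.14112631.
SE_no-fpc = √(s²/n) = 3.1347254; SE_fpc = √((1−f)s²/n) = 2.9051205.
Ratio = √(1−f) = 0.92675439. Reduction = 100·(1 − 0.92675439) = 7.3246%.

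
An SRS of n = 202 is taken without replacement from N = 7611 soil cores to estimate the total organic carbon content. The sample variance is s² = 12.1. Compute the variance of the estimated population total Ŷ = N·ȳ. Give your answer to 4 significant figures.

3.378 × 10^6

Var(Ŷ) = N²·Var(ȳ) = N²·(1 − n/N)·s²/n.
f = 202/7611 = 0.02654053; Var(ȳ) = 0.97345947·12.1/202 = 0.058311186.
Var(Ŷ) = 7611² · 0.058311186 = 3.3778108 × 10^6.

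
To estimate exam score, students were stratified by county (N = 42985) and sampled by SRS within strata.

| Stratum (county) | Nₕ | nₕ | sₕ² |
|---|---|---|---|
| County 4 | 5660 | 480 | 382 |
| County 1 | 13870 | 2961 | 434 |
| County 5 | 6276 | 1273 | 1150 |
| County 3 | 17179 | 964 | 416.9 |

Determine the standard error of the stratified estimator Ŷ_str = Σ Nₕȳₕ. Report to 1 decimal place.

13940.7

Var(Ŷ_str) = Σₕ Nₕ²(1 − fₕ)sₕ²/nₕ.
County 4: 5660²·(1 − 480/5660)·382/480 = 2.3332878 × 10^7.
County 1: 13870²·(1 − 2961/13870)·434/2961 = 2.2177507 × 10^7.
County 5: 6276²·(1 − 1273/6276)·1150/1273 = 2.8365006 × 10^7.
County 3: 17179²·(1 − 964/17179)·416.9/964 = 1.2046744 × 10^8.
Sum = 1.9434283 × 10^8.
SE = √(1.9434283 × 10^8) = 13940.7.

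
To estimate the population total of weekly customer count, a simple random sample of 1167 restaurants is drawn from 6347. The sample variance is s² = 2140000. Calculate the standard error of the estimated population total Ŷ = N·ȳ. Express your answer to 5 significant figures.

245540

Var(Ŷ) = N²·Var(ȳ) = N²·(1 − n/N)·s²/n.
f = 1167/6347 = 0.18386639; Var(ȳ) = 0.81613361·2140000/1167 = 1496.5946.
Var(Ŷ) = 6347² · 1496.5946 = 6.0289429 × 10^10.
SE(Ŷ) = √(6.0289429 × 10^10) = 245540.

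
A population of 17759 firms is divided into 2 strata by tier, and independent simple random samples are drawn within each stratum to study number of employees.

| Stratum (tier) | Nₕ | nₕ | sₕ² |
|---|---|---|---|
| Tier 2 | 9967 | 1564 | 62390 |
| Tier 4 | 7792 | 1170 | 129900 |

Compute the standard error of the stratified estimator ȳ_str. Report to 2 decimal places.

Var(ȳ_str) = Σₕ Wₕ²(1 − fₕ)sₕ²/nₕ with Wₕ = Nₕ/N, N = 17759.
Tier 2: Wₕ = 0.56123656; term = 0.56123656²·(1 − 0.15691783)·62390/1564 = 10.593514.
Tier 4: Wₕ = 0.43876344; term = 0.43876344²·(1 − 0.15015400)·129900/1170 = 18.16454.
Sum = 28.758054.
SE = √(28.758054) = 5.36.

5.36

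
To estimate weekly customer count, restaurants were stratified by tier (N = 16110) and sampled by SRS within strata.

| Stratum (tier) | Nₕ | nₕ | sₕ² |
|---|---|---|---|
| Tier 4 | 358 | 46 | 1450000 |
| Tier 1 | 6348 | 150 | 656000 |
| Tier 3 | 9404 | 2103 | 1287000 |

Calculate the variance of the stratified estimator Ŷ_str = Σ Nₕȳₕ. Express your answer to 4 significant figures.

2.176 × 10^11

Var(Ŷ_str) = Σₕ Nₕ²(1 − fₕ)sₕ²/nₕ.
Tier 4: 358²·(1 − 46/358)·1450000/46 = 3.5208522 × 10^9.
Tier 1: 6348²·(1 − 150/6348)·656000/150 = 1.7206838 × 10^11.
Tier 3: 9404²·(1 − 2103/9404)·1287000/2103 = 4.201789 × 10^10.
Sum = 2.1760712 × 10^11.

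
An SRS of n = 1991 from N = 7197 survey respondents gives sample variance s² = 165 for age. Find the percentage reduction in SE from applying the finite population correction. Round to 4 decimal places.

14.9496

f = n/N = 1991/7197 = 0.27664305.
SE_no-fpc = √(s²/n) = 0.28787658; SE_fpc = √((1−f)s²/n) = 0.24484017.
Ratio = √(1−f) = 0.85050394. Reduction = 100·(1 − 0.85050394) = 14.9496%.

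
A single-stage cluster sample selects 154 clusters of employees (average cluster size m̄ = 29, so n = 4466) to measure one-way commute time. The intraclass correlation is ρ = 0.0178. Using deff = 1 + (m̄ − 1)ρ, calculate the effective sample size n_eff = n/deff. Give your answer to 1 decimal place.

deff = 1 + (29 − 1)·0.0178 = 1 + 0.4984 = 1.4984.
n_eff = 4466 / 1.4984 = 2980.5.

2980.5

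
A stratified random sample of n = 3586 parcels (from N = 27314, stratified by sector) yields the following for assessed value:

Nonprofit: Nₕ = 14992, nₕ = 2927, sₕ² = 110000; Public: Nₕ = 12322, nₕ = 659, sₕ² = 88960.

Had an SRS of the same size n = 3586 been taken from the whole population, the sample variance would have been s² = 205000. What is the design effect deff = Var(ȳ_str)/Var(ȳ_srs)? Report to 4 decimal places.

Var(ȳ_str) = Σ Wₕ²(1−fₕ)sₕ²/nₕ with Wₕ = Nₕ/27314:
  Nonprofit: (14992/27314)²·(1−2927/14992)·110000/2927 = 9.1114239
  Public: (12322/27314)²·(1−659/12322)·88960/659 = 26.003406
  → Var(ȳ_str) = 35.11483.
Var(ȳ_srs) = (1 − 3586/27314)·205000/3586 = 49.661451.
deff = 35.11483 / 49.661451 = 0.7071.

0.7071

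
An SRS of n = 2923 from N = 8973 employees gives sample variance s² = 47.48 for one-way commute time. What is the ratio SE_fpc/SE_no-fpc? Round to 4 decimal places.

0.8211

f = n/N = 2923/8973 = 0.32575504.
SE_no-fpc = √(s²/n) = 0.12745033; SE_fpc = √((1−f)s²/n) = 0.10465255.
Ratio = √(1−f) = 0.82112420.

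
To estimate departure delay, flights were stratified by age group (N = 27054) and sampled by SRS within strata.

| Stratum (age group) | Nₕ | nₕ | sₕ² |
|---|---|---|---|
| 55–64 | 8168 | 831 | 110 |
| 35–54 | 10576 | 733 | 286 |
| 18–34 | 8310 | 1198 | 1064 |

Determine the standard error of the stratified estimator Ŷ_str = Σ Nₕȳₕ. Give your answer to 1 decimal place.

Var(Ŷ_str) = Σₕ Nₕ²(1 − fₕ)sₕ²/nₕ.
55–64: 8168²·(1 − 831/8168)·110/831 = 7.9327891 × 10^6.
35–54: 10576²·(1 − 733/10576)·286/733 = 4.0617294 × 10^7.
18–34: 8310²·(1 − 1198/8310)·1064/1198 = 5.2490122 × 10^7.
Sum = 1.0104021 × 10^8.
SE = √(1.0104021 × 10^8) = 10051.9.

10051.9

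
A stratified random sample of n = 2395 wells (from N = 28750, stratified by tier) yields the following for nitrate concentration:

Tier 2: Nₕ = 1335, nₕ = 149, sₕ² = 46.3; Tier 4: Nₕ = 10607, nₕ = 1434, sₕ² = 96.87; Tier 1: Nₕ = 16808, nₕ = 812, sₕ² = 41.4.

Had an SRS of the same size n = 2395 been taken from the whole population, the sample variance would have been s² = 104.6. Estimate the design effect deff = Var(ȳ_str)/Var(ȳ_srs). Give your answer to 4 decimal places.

Var(ȳ_str) = Σ Wₕ²(1−fₕ)sₕ²/nₕ with Wₕ = Nₕ/28750:
  Tier 2: (1335/28750)²·(1−149/1335)·46.3/149 = 5.9523023 × 10^-4
  Tier 4: (10607/28750)²·(1−1434/10607)·96.87/1434 = 0.0079518543
  Tier 1: (16808/28750)²·(1−812/16808)·41.4/812 = 0.016584258
  → Var(ȳ_str) = 0.025131343.
Var(ȳ_srs) = (1 − 2395/28750)·104.6/2395 = 0.040036061.
deff = 0.025131343 / 0.040036061 = 0.6277.

0.6277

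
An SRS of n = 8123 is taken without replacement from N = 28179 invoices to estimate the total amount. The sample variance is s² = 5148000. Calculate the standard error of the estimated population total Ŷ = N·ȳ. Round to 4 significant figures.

Var(Ŷ) = N²·Var(ȳ) = N²·(1 − n/N)·s²/n.
f = 8123/28179 = 0.28826431; Var(ȳ) = 0.71173569·5148000/8123 = 451.06676.
Var(Ŷ) = 28179² · 451.06676 = 3.5817229 × 10^11.
SE(Ŷ) = √(3.5817229 × 10^11) = 598500.

598500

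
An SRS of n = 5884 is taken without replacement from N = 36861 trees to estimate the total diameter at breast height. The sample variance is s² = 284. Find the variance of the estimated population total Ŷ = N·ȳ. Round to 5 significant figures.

5.5113 × 10^7

Var(Ŷ) = N²·Var(ȳ) = N²·(1 − n/N)·s²/n.
f = 5884/36861 = 0.15962671; Var(ȳ) = 0.84037329·284/5884 = 0.040561865.
Var(Ŷ) = 36861² · 0.040561865 = 5.5112758 × 10^7.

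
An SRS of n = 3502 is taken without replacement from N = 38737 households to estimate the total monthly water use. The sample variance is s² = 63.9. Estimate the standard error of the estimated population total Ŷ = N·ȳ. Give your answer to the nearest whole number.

4990

Var(Ŷ) = N²·Var(ȳ) = N²·(1 − n/N)·s²/n.
f = 3502/38737 = 0.09040452; Var(ȳ) = 0.90959548·63.9/3502 = 0.01659713.
Var(Ŷ) = 38737² · 0.01659713 = 2.4904909 × 10^7.
SE(Ŷ) = √(2.4904909 × 10^7) = 4990.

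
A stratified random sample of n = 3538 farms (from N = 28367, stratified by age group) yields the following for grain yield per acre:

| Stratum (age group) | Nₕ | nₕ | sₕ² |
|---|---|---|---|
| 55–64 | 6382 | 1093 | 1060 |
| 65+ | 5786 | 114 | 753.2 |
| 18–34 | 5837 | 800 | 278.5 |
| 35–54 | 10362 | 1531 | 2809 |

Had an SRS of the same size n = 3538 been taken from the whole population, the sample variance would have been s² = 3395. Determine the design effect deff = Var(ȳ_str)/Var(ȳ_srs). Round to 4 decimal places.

0.6328

Var(ȳ_str) = Σ Wₕ²(1−fₕ)sₕ²/nₕ with Wₕ = Nₕ/28367:
  55–64: (6382/28367)²·(1−1093/6382)·1060/1093 = 0.040680778
  65+: (5786/28367)²·(1−114/5786)·753.2/114 = 0.26945937
  18–34: (5837/28367)²·(1−800/5837)·278.5/800 = 0.0127195
  35–54: (10362/28367)²·(1−1531/10362)·2809/1531 = 0.2086427
  → Var(ȳ_str) = 0.53150235.
Var(ȳ_srs) = (1 − 3538/28367)·3395/3538 = 0.83990036.
deff = 0.53150235 / 0.83990036 = 0.6328.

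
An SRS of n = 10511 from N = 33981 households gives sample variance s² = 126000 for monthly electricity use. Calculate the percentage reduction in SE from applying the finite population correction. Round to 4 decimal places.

f = n/N = 10511/33981 = 0.30931991.
SE_no-fpc = √(s²/n) = 3.4622885; SE_fpc = √((1−f)s²/n) = 2.8774098.
Ratio = √(1−f) = 0.83107165. Reduction = 100·(1 − 0.83107165) = 16.8928%.

16.8928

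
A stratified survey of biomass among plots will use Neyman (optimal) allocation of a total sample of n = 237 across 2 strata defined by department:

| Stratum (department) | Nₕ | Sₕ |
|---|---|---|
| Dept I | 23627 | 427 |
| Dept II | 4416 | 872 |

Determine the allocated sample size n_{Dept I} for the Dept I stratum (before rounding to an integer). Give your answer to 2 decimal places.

Neyman allocation: nₕ = n·NₕSₕ / Σⱼ NⱼSⱼ.
Σ NⱼSⱼ = 23627·427 + 4416·872 = 1.3939481 × 10^7.
n_{Dept I} = 237·23627·427 / (1.3939481 × 10^7) = 171.53.

171.53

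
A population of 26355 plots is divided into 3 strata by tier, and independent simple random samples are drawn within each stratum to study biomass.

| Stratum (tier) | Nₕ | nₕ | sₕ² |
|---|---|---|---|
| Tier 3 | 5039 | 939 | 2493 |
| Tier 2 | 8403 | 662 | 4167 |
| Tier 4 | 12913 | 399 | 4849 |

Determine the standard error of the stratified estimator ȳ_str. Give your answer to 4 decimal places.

1.8697

Var(ȳ_str) = Σₕ Wₕ²(1 − fₕ)sₕ²/nₕ with Wₕ = Nₕ/N, N = 26355.
Tier 3: Wₕ = 0.19119712; term = 0.19119712²·(1 − 0.18634650)·2493/939 = 0.078969404.
Tier 2: Wₕ = 0.31883893; term = 0.31883893²·(1 − 0.07878139)·4167/662 = 0.58948248.
Tier 4: Wₕ = 0.48996395; term = 0.48996395²·(1 − 0.03089909)·4849/399 = 2.8273303.
Sum = 3.4957822.
SE = √(3.4957822) = 1.8697.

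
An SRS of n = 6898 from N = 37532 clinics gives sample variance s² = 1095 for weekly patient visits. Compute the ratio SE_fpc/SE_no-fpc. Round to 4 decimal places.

0.9034

f = n/N = 6898/37532 = 0.18378983.
SE_no-fpc = √(s²/n) = 0.39842398; SE_fpc = √((1−f)s²/n) = 0.35995355.
Ratio = √(1−f) = 0.90344351.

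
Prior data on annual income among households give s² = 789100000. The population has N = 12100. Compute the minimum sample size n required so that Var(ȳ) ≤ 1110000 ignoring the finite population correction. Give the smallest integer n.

Without fpc, n₀ = s²/D = 789100000/1110000 = 710.9009.
Rounding up, n = 711.

711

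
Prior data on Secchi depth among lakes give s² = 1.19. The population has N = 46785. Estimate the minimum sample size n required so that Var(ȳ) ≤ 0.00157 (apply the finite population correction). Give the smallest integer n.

746

Without fpc, n₀ = s²/D = 1.19/0.00157 = 757.9618.
With fpc, (1 − n/N)·s²/n ≤ D requires n ≥ n₀/(1 + n₀/N) = 757.9618/(1 + 757.9618/46785) = 745.8779.
Rounding up, n = 746.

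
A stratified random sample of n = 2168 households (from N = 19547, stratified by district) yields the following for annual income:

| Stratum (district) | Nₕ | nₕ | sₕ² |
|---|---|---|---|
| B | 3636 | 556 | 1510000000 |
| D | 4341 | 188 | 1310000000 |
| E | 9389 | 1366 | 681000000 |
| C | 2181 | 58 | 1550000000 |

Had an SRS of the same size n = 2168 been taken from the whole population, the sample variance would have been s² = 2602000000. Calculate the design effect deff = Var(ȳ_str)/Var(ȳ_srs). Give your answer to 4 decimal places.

Var(ȳ_str) = Σ Wₕ²(1−fₕ)sₕ²/nₕ with Wₕ = Nₕ/19547:
  B: (3636/19547)²·(1−556/3636)·1510000000/556 = 79600.633
  D: (4341/19547)²·(1−188/4341)·1310000000/188 = 328779.66
  E: (9389/19547)²·(1−1366/9389)·681000000/1366 = 98286.149
  C: (2181/19547)²·(1−58/2181)·1550000000/58 = 323853.91
  → Var(ȳ_str) = 830520.35.
Var(ȳ_srs) = (1 − 2168/19547)·2602000000/2168 = 1.0670694 × 10^6.
deff = 830520.35 / (1.0670694 × 10^6) = 0.7783.

0.7783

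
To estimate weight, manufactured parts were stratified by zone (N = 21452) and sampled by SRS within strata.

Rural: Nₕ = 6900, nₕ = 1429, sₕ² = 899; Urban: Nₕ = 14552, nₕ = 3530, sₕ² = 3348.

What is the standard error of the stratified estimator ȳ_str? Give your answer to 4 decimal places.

0.6182

Var(ȳ_str) = Σₕ Wₕ²(1 − fₕ)sₕ²/nₕ with Wₕ = Nₕ/N, N = 21452.
Rural: Wₕ = 0.32164833; term = 0.32164833²·(1 − 0.20710145)·899/1429 = 0.05160689.
Urban: Wₕ = 0.67835167; term = 0.67835167²·(1 − 0.24257834)·3348/3530 = 0.33056606.
Sum = 0.38217295.
SE = √(0.38217295) = 0.6182.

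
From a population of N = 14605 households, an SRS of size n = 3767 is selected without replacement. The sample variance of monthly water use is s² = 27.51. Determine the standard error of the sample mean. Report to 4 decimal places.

Under SRS without replacement, Var(ȳ) = (1 − f)·s²/n with f = n/N = 3767/14605 = 0.25792537.
Var(ȳ) = (1 − 0.25792537)·27.51/3767 = 0.74207463·0.0073028935 = 0.005419292.
SE(ȳ) = √(0.005419292) = 0.0736.

0.0736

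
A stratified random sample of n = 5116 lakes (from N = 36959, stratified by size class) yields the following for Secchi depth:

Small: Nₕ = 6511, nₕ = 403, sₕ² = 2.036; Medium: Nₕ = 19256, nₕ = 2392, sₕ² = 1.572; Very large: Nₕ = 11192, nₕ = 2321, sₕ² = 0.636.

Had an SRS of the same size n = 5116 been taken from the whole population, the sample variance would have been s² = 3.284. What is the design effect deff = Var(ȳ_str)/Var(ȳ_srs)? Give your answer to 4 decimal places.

Var(ȳ_str) = Σ Wₕ²(1−fₕ)sₕ²/nₕ with Wₕ = Nₕ/36959:
  Small: (6511/36959)²·(1−403/6511)·2.036/403 = 1.470886 × 10^-4
  Medium: (19256/36959)²·(1−2392/19256)·1.572/2392 = 1.5623474 × 10^-4
  Very large: (11192/36959)²·(1−2321/11192)·0.636/2321 = 1.9916904 × 10^-5
  → Var(ȳ_str) = 3.2324024 × 10^-4.
Var(ȳ_srs) = (1 − 5116/36959)·3.284/5116 = 5.5305252 × 10^-4.
deff = (3.2324024 × 10^-4) / (5.5305252 × 10^-4) = 0.5845.

0.5845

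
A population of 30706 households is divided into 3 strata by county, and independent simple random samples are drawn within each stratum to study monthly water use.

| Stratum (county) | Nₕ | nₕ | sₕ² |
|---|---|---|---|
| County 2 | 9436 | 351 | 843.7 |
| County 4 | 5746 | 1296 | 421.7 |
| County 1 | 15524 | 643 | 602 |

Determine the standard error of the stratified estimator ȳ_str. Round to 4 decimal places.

Var(ȳ_str) = Σₕ Wₕ²(1 − fₕ)sₕ²/nₕ with Wₕ = Nₕ/N, N = 30706.
County 2: Wₕ = 0.30730150; term = 0.30730150²·(1 − 0.03719797)·843.7/351 = 0.21854824.
County 4: Wₕ = 0.18712955; term = 0.18712955²·(1 − 0.22554821)·421.7/1296 = 0.0088242487.
County 1: Wₕ = 0.50556894; term = 0.50556894²·(1 − 0.04141974)·602/643 = 0.22939016.
Sum = 0.45676265.
SE = √(0.45676265) = 0.6758.

0.6758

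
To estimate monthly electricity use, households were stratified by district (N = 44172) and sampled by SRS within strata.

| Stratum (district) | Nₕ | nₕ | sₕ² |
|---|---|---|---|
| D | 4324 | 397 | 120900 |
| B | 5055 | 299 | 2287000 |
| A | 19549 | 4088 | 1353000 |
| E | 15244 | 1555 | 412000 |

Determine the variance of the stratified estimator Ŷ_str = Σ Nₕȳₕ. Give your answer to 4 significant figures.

3.444 × 10^11

Var(Ŷ_str) = Σₕ Nₕ²(1 − fₕ)sₕ²/nₕ.
D: 4324²·(1 − 397/4324)·120900/397 = 5.1710934 × 10^9.
B: 5055²·(1 − 299/5055)·2287000/299 = 1.8388994 × 10^11.
A: 19549²·(1 − 4088/19549)·1353000/4088 = 1.0003432 × 10^11.
E: 15244²·(1 − 1555/15244)·412000/1555 = 5.5288841 × 10^10.
Sum = 3.4438419 × 10^11.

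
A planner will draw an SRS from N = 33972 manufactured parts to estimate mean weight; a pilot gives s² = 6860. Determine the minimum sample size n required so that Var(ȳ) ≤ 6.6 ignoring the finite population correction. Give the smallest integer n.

1040

Without fpc, n₀ = s²/D = 6860/6.6 = 1039.3939.
Rounding up, n = 1040.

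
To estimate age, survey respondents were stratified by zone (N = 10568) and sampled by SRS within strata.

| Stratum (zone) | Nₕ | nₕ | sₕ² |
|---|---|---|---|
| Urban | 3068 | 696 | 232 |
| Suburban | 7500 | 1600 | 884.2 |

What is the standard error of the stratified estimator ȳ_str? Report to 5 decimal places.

Var(ȳ_str) = Σₕ Wₕ²(1 − fₕ)sₕ²/nₕ with Wₕ = Nₕ/N, N = 10568.
Urban: Wₕ = 0.29031037; term = 0.29031037²·(1 − 0.22685789)·232/696 = 0.021720168.
Suburban: Wₕ = 0.70968963; term = 0.70968963²·(1 − 0.21333333)·884.2/1600 = 0.21895668.
Sum = 0.24067685.
SE = √(0.24067685) = 0.49059.

0.49059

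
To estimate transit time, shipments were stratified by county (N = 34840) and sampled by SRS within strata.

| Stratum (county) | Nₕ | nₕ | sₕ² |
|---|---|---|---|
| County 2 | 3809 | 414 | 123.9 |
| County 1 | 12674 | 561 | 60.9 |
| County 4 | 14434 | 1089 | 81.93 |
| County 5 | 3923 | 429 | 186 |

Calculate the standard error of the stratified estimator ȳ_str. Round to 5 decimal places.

Var(ȳ_str) = Σₕ Wₕ²(1 − fₕ)sₕ²/nₕ with Wₕ = Nₕ/N, N = 34840.
County 2: Wₕ = 0.10932836; term = 0.10932836²·(1 − 0.10868994)·123.9/414 = 0.0031883458.
County 1: Wₕ = 0.36377727; term = 0.36377727²·(1 − 0.04426385)·60.9/561 = 0.013729779.
County 4: Wₕ = 0.41429392; term = 0.41429392²·(1 − 0.07544686)·81.93/1089 = 0.011938893.
County 5: Wₕ = 0.11260046; term = 0.11260046²·(1 − 0.10935509)·186/429 = 0.0048959905.
Sum = 0.033753008.
SE = √(0.033753008) = 0.18372.

0.18372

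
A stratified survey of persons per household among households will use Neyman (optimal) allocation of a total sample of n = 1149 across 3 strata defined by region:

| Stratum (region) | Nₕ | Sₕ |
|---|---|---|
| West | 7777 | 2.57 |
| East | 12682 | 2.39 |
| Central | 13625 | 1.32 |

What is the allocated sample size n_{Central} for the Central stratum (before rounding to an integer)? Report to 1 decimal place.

302.6

Neyman allocation: nₕ = n·NₕSₕ / Σⱼ NⱼSⱼ.
Σ NⱼSⱼ = 7777·2.57 + 12682·2.39 + 13625·1.32 = 68281.87.
n_{Central} = 1149·13625·1.32 / 68281.87 = 302.6.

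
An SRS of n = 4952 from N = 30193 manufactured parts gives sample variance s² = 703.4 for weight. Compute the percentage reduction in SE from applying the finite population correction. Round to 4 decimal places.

8.5676

f = n/N = 4952/30193 = 0.16401153.
SE_no-fpc = √(s²/n) = 0.37688675; SE_fpc = √((1−f)s²/n) = 0.34459662.
Ratio = √(1−f) = 0.91432405. Reduction = 100·(1 − 0.91432405) = 8.5676%.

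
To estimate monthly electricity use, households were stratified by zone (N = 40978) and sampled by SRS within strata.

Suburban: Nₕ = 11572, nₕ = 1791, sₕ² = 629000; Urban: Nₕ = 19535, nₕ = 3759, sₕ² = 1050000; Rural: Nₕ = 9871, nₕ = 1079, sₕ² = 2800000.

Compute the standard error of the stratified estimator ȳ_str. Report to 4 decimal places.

Var(ȳ_str) = Σₕ Wₕ²(1 − fₕ)sₕ²/nₕ with Wₕ = Nₕ/N, N = 40978.
Suburban: Wₕ = 0.28239543; term = 0.28239543²·(1 − 0.15477013)·629000/1791 = 23.67256.
Urban: Wₕ = 0.47671922; term = 0.47671922²·(1 − 0.19242385)·1050000/3759 = 51.265568.
Rural: Wₕ = 0.24088535; term = 0.24088535²·(1 − 0.10931010)·2800000/1079 = 134.11702.
Sum = 209.05515.
SE = √(209.05515) = 14.4587.

14.4587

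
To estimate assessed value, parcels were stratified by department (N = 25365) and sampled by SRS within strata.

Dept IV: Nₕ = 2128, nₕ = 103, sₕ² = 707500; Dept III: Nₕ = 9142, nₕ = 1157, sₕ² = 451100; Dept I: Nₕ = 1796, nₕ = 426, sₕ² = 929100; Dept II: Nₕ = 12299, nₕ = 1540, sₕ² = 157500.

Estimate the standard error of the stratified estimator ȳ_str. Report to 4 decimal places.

10.9370

Var(ȳ_str) = Σₕ Wₕ²(1 − fₕ)sₕ²/nₕ with Wₕ = Nₕ/N, N = 25365.
Dept IV: Wₕ = 0.08389513; term = 0.08389513²·(1 − 0.04840226)·707500/103 = 46.006176.
Dept III: Wₕ = 0.36041790; term = 0.36041790²·(1 − 0.12655874)·451100/1157 = 44.237021.
Dept I: Wₕ = 0.07080623; term = 0.07080623²·(1 − 0.23719376)·929100/426 = 8.3408445.
Dept II: Wₕ = 0.48488074; term = 0.48488074²·(1 − 0.12521343)·157500/1540 = 21.034482.
Sum = 119.61852.
SE = √(119.61852) = 10.9370.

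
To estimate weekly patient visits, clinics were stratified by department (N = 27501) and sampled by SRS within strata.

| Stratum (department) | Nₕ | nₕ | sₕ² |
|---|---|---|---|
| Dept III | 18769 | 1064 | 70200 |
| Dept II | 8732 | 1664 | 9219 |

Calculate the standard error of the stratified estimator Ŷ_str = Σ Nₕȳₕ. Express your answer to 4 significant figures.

Var(Ŷ_str) = Σₕ Nₕ²(1 − fₕ)sₕ²/nₕ.
Dept III: 18769²·(1 − 1064/18769)·70200/1064 = 2.1924644 × 10^10.
Dept II: 8732²·(1 − 1664/8732)·9219/1664 = 3.419328 × 10^8.
Sum = 2.2266577 × 10^10.
SE = √(2.2266577 × 10^10) = 149200.

149200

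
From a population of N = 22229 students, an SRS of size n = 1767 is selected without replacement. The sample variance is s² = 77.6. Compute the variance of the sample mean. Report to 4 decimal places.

0.0404

Under SRS without replacement, Var(ȳ) = (1 − f)·s²/n with f = n/N = 1767/22229 = 0.07949076.
Var(ȳ) = (1 − 0.07949076)·77.6/1767 = 0.92050924·0.043916242 = 0.040425307.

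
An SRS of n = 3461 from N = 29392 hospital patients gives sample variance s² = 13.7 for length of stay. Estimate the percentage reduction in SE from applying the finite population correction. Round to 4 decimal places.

f = n/N = 3461/29392 = 0.11775313.
SE_no-fpc = √(s²/n) = 0.062915765; SE_fpc = √((1−f)s²/n) = 0.059095518.
Ratio = √(1−f) = 0.93927997. Reduction = 100·(1 − 0.93927997) = 6.0720%.

6.0720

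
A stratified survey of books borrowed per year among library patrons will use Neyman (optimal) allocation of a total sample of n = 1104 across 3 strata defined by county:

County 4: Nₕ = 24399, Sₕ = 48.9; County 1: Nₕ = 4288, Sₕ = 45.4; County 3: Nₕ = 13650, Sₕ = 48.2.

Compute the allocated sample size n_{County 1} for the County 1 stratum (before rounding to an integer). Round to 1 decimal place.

105.1

Neyman allocation: nₕ = n·NₕSₕ / Σⱼ NⱼSⱼ.
Σ NⱼSⱼ = 24399·48.9 + 4288·45.4 + 13650·48.2 = 2.0457163 × 10^6.
n_{County 1} = 1104·4288·45.4 / (2.0457163 × 10^6) = 105.1.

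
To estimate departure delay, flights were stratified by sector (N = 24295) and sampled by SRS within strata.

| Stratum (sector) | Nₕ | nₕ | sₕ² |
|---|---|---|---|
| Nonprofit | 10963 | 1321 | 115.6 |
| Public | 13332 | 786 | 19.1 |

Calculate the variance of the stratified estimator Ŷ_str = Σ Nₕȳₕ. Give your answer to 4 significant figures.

1.331 × 10^7

Var(Ŷ_str) = Σₕ Nₕ²(1 − fₕ)sₕ²/nₕ.
Nonprofit: 10963²·(1 − 1321/10963)·115.6/1321 = 9.2502093 × 10^6.
Public: 13332²·(1 − 786/13332)·19.1/786 = 4.0645401 × 10^6.
Sum = 1.3314749 × 10^7.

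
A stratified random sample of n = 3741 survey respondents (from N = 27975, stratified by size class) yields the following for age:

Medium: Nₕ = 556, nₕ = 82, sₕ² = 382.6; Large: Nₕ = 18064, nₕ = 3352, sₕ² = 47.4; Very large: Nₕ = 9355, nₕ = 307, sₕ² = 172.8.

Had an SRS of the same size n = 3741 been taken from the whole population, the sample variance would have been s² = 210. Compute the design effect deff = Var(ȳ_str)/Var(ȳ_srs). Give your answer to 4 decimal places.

1.3830

Var(ȳ_str) = Σ Wₕ²(1−fₕ)sₕ²/nₕ with Wₕ = Nₕ/27975:
  Medium: (556/27975)²·(1−82/556)·382.6/82 = 0.0015712455
  Large: (18064/27975)²·(1−3352/18064)·47.4/3352 = 0.0048019738
  Very large: (9355/27975)²·(1−307/9355)·172.8/307 = 0.060878165
  → Var(ȳ_str) = 0.067251384.
Var(ȳ_srs) = (1 − 3741/27975)·210/3741 = 0.048628021.
deff = 0.067251384 / 0.048628021 = 1.3830.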